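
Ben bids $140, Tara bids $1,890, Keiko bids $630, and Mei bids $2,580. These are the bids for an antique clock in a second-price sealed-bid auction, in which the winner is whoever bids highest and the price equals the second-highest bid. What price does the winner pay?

Bids in descending order: Mei $2,580, then Tara $1,890, then Keiko $630, then Ben $140.
Mei is the highest bidder, so Mei wins.
Under the second-price rule, the price is the second-highest bid: $1,890.

The winner pays $1,890.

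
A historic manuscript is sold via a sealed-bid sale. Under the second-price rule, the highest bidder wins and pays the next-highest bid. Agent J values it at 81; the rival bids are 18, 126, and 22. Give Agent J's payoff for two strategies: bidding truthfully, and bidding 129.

Truthful: 0; alternative: -45.

The highest competing bid is 126.
Bidding truthfully at 81: the top bid is 126 (a rival), so Agent J loses. Payoff = 0.
Bidding 129: Agent J has the top bid, wins, and pays the second-highest bid 126. Payoff = 81 − 126 = -45.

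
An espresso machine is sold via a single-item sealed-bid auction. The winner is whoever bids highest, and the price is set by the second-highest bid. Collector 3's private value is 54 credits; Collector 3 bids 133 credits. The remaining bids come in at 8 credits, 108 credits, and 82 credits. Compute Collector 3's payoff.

Payoff = -54 credits.

Highest competing bid: 108 credits.
Collector 3's bid 133 credits is the highest overall, so Collector 3 wins and pays the second-highest bid, 108 credits.
Payoff = value − price = 54 credits − 108 credits = -54 credits.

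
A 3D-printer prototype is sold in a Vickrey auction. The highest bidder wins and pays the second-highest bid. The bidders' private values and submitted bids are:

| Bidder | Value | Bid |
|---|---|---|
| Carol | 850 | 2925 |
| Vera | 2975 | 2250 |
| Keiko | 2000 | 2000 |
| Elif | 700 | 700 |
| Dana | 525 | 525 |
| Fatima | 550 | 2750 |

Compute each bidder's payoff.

Payoffs: Carol -1900, Vera 0, Keiko 0, Elif 0, Dana 0, Fatima 0.

Ordered from highest: Carol 2925 > Fatima 2750 > Vera 2250 > Keiko 2000 > Elif 700 > Dana 525.
Carol has the top bid and wins; the price is the second-highest bid, 2750.
Carol's payoff = 850 − 2750 = -1900. All other bidders lose, so their payoff is 0.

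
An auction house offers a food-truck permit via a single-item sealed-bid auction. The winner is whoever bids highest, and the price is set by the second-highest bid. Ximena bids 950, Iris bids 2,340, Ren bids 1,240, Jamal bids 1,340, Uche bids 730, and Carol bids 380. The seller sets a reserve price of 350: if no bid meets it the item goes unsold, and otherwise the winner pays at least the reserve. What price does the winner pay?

The winner pays 1,340.

Ranking the bids: Iris 2,340 > Jamal 1,340 > Ren 1,240 > Ximena 950 > Uche 730 > Carol 380.
Iris has the highest bid, so Iris wins.
The second-highest bid is 1,340, which exceeds the reserve, so that sets the price.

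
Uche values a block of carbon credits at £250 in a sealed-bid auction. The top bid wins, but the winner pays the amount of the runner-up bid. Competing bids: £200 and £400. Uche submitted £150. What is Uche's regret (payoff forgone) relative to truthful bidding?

Regret: £0.

The highest competing bid is £400.
Bidding truthfully at £250: the top bid is £400 (a rival), so Uche loses. Payoff = £0.
Bidding £150: the top bid is £400 (a rival), so Uche loses. Payoff = £0.
Regret = truthful payoff − actual payoff = £0 − £0 = £0.
The bid only affects whether you win, not the price — here both bids land on the same side of the top rival bid, so the deviation is payoff-neutral.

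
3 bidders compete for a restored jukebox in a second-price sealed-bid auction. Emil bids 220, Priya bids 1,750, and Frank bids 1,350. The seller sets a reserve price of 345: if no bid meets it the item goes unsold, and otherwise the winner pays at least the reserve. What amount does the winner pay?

Price paid: 1,350.

Ranking the bids: Priya 1,750; Frank 1,350; Emil 220.
Priya has the highest bid, so Priya wins.
The second-highest bid is 1,350, which exceeds the reserve, so that sets the price.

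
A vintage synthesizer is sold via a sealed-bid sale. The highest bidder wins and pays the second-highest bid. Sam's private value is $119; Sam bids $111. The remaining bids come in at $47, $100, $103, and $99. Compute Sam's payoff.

Sam's payoff: $16.

Highest competing bid: $103.
Sam's bid $111 is the highest overall, so Sam wins and pays the second-highest bid, $103.
Payoff = value − price = $119 − $103 = $16.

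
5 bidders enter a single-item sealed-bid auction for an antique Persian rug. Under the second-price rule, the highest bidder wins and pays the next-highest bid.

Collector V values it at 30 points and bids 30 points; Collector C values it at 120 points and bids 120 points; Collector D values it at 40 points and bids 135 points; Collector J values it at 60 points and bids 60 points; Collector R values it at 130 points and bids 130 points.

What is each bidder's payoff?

Collector V 0 points, Collector C 0 points, Collector D -90 points, Collector J 0 points, Collector R 0 points.

Sorted high to low: Collector D 135 points > Collector R 130 points > Collector C 120 points > Collector J 60 points > Collector V 30 points.
Collector D has the top bid and wins; the price is the second-highest bid, 130 points.
Collector D's payoff = 40 points − 130 points = -90 points. All other bidders lose, so their payoff is 0.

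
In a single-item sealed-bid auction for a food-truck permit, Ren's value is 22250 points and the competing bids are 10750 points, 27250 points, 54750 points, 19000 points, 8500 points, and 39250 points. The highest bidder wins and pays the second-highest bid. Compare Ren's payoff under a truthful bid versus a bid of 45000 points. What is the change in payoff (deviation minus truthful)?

The highest competing bid is 54750 points.
Bidding truthfully at 22250 points: the top bid is 54750 points (a rival), so Ren loses. Payoff = 0 points.
Bidding 45000 points: the top bid is 54750 points (a rival), so Ren loses. Payoff = 0 points.
Change = 0 points − 0 points = 0 points.

Payoff change: 0 points.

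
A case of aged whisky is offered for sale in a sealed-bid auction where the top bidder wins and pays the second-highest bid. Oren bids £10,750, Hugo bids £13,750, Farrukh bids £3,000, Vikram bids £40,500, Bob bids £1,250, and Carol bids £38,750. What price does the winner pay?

Price paid: £38,750.

Sorted high to low: Vikram £40,500, then Carol £38,750, then Hugo £13,750, then Oren £10,750, then Farrukh £3,000, then Bob £1,250.
Vikram is the highest bidder, so Vikram wins.
Under the second-price rule, the price is the second-highest bid: £38,750.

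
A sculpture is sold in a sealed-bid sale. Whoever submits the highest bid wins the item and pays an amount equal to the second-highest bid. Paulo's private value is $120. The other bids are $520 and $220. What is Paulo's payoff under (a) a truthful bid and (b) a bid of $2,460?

Truthful: $0; alternative: -$400.

The highest competing bid is $520.
Bidding truthfully at $120: the top bid is $520 (a rival), so Paulo loses. Payoff = $0.
Bidding $2,460: Paulo has the top bid, wins, and pays the second-highest bid $520. Payoff = $120 − $520 = -$400.
This is the dominant-strategy logic: truthful bidding weakly beats any alternative.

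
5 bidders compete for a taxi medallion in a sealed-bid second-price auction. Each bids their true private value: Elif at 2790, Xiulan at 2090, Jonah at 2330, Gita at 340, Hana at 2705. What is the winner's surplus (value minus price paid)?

Surplus = 85.

Bids in descending order: Elif 2790, then Hana 2705, then Jonah 2330, then Xiulan 2090, then Gita 340.
Elif wins with the top bid and pays the second-highest, 2705.
Surplus = 2790 − 2705 = 85.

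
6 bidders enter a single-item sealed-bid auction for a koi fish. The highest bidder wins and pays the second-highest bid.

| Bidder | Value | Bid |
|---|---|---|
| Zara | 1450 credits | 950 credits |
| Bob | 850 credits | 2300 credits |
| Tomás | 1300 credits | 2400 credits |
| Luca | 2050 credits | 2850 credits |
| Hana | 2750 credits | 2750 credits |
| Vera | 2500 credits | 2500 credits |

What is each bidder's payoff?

Zara 0 credits, Bob 0 credits, Tomás 0 credits, Luca -700 credits, Hana 0 credits, Vera 0 credits.

Sorted high to low: Luca 2850 credits > Hana 2750 credits > Vera 2500 credits > Tomás 2400 credits > Bob 2300 credits > Zara 950 credits.
Luca has the top bid and wins; the price is the second-highest bid, 2750 credits.
Luca's payoff = 2050 credits − 2750 credits = -700 credits. All other bidders lose, so their payoff is 0.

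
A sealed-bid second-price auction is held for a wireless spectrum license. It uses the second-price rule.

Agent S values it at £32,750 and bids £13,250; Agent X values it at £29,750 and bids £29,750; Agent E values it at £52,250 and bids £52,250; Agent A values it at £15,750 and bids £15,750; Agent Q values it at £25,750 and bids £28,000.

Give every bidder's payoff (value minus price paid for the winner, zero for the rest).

Agent S £0, Agent X £0, Agent E £22,500, Agent A £0, Agent Q £0.

Ranking the bids: Agent E £52,250; Agent X £29,750; Agent Q £28,000; Agent A £15,750; Agent S £13,250.
Agent E has the top bid and wins; the price is the second-highest bid, £29,750.
Agent E's payoff = £52,250 − £29,750 = £22,500. All other bidders lose, so their payoff is 0.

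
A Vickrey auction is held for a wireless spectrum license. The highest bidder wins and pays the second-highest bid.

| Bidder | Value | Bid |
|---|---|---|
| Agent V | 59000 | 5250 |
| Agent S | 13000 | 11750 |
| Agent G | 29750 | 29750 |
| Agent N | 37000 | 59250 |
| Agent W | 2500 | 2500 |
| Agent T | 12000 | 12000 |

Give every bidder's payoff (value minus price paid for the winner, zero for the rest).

Sorted high to low: Agent N 59250 > Agent G 29750 > Agent T 12000 > Agent S 11750 > Agent V 5250 > Agent W 2500.
Agent N has the top bid and wins; the price is the second-highest bid, 29750.
Agent N's payoff = 37000 − 29750 = 7250. All other bidders lose, so their payoff is 0.

Agent V 0, Agent S 0, Agent G 0, Agent N 7250, Agent W 0, Agent T 0.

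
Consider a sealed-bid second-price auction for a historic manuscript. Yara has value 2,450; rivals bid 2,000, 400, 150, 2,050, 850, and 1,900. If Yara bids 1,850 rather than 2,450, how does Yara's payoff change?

Payoff change: -400.

The highest competing bid is 2,050.
Bidding truthfully at 2,450: Yara has the top bid, wins, and pays the second-highest bid 2,050. Payoff = 2,450 − 2,050 = 400.
Bidding 1,850: the top bid is 2,050 (a rival), so Yara loses. Payoff = 0.
Change = 0 − 400 = -400.
This is the dominant-strategy logic: truthful bidding weakly beats any alternative.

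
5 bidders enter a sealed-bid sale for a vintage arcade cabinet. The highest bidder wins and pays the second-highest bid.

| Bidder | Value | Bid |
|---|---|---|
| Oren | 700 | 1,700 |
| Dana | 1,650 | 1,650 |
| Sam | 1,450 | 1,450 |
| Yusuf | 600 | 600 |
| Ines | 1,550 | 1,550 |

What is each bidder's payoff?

Payoffs: Oren -950, Dana 0, Sam 0, Yusuf 0, Ines 0.

Sorted high to low: Oren 1,700 > Dana 1,650 > Ines 1,550 > Sam 1,450 > Yusuf 600.
Oren has the top bid and wins; the price is the second-highest bid, 1,650.
Oren's payoff = 700 − 1,650 = -950. All other bidders lose, so their payoff is 0.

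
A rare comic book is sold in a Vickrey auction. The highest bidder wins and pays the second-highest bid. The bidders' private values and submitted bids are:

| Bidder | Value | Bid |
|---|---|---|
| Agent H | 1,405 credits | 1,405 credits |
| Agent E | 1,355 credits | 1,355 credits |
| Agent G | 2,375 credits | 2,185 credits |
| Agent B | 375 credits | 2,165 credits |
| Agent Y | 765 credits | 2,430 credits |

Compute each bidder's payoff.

Agent H 0 credits, Agent E 0 credits, Agent G 0 credits, Agent B 0 credits, Agent Y -1,420 credits.

Sorted high to low: Agent Y 2,430 credits; Agent G 2,185 credits; Agent B 2,165 credits; Agent H 1,405 credits; Agent E 1,355 credits.
Agent Y has the top bid and wins; the price is the second-highest bid, 2,185 credits.
Agent Y's payoff = 765 credits − 2,185 credits = -1,420 credits. All other bidders lose, so their payoff is 0.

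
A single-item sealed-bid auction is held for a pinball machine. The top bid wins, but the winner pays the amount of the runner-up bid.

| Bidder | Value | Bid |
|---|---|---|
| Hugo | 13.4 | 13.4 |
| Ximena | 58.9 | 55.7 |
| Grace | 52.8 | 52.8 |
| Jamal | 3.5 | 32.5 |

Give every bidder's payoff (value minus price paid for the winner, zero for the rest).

Ranking the bids: Ximena 55.7; Grace 52.8; Jamal 32.5; Hugo 13.4.
Ximena has the top bid and wins; the price is the second-highest bid, 52.8.
Ximena's payoff = 58.9 − 52.8 = 6.1. All other bidders lose, so their payoff is 0.

Hugo 0.0, Ximena 6.1, Grace 0.0, Jamal 0.0.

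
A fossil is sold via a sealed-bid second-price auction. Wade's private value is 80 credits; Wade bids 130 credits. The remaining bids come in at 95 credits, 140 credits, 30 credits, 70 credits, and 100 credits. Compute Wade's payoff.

Highest competing bid: 140 credits.
Wade's bid 130 credits is not the highest, so Wade loses, pays nothing, and earns zero payoff.

0 credits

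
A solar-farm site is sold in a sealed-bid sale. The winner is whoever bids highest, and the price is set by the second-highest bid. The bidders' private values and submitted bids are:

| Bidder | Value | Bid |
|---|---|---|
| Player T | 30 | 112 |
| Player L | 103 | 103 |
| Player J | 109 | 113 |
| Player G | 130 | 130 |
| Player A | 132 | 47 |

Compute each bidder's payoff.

Ranking the bids: Player G 130, then Player J 113, then Player T 112, then Player L 103, then Player A 47.
Player G has the top bid and wins; the price is the second-highest bid, 113.
Player G's payoff = 130 − 113 = 17. All other bidders lose, so their payoff is 0.

Payoffs: Player T 0, Player L 0, Player J 0, Player G 17, Player A 0.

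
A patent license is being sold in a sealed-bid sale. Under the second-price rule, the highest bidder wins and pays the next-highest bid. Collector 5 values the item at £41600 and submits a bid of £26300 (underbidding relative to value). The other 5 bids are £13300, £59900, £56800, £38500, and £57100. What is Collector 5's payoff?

The bidder's payoff: £0.

Highest competing bid: £59900.
Collector 5's bid £26300 is not the highest, so Collector 5 loses, pays nothing, and earns zero payoff.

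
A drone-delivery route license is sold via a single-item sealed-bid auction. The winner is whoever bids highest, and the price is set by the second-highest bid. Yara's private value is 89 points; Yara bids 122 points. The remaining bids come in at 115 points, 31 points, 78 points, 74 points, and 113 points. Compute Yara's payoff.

Payoff = -26 points.

Highest competing bid: 115 points.
Yara's bid 122 points is the highest overall, so Yara wins and pays the second-highest bid, 115 points.
Payoff = value − price = 89 points − 115 points = -26 points.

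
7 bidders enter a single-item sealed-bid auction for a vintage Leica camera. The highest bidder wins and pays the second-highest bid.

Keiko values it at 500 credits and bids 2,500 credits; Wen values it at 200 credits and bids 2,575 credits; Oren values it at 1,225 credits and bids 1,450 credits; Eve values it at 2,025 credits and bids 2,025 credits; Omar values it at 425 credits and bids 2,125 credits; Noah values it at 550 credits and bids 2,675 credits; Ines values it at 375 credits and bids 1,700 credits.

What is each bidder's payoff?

Ranking the bids: Noah 2,675 credits > Wen 2,575 credits > Keiko 2,500 credits > Omar 2,125 credits > Eve 2,025 credits > Ines 1,700 credits > Oren 1,450 credits.
Noah has the top bid and wins; the price is the second-highest bid, 2,575 credits.
Noah's payoff = 550 credits − 2,575 credits = -2,025 credits. All other bidders lose, so their payoff is 0.

Payoffs: Keiko 0 credits, Wen 0 credits, Oren 0 credits, Eve 0 credits, Omar 0 credits, Noah -2,025 credits, Ines 0 credits.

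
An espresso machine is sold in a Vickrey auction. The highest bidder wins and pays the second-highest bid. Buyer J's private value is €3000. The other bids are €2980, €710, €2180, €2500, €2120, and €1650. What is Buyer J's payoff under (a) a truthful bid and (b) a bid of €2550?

The highest competing bid is €2980.
Bidding truthfully at €3000: Buyer J has the top bid, wins, and pays the second-highest bid €2980. Payoff = €3000 − €2980 = €20.
Bidding €2550: the top bid is €2980 (a rival), so Buyer J loses. Payoff = €0.

(a) €20  (b) €0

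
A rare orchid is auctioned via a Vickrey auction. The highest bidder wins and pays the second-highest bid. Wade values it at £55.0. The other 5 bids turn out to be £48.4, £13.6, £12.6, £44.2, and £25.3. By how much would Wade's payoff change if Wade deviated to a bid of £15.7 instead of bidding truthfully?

Payoff change: -£6.6.

The highest competing bid is £48.4.
Bidding truthfully at £55.0: Wade has the top bid, wins, and pays the second-highest bid £48.4. Payoff = £55.0 − £48.4 = £6.6.
Bidding £15.7: the top bid is £48.4 (a rival), so Wade loses. Payoff = £0.0.
Change = £0.0 − £6.6 = -£6.6.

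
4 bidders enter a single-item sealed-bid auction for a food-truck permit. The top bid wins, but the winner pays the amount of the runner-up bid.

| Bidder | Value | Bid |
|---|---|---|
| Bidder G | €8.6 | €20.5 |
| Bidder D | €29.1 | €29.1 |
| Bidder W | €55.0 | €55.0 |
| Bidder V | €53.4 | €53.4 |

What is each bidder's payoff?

Bidder G €0.0, Bidder D €0.0, Bidder W €1.6, Bidder V €0.0.

Ordered from highest: Bidder W €55.0 > Bidder V €53.4 > Bidder D €29.1 > Bidder G €20.5.
Bidder W has the top bid and wins; the price is the second-highest bid, €53.4.
Bidder W's payoff = €55.0 − €53.4 = €1.6. All other bidders lose, so their payoff is 0.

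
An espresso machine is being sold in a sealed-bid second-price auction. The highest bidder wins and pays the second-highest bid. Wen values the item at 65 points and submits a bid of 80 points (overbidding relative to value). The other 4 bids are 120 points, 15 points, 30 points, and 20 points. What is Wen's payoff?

Payoff = 0 points.

Highest competing bid: 120 points.
Wen's bid 80 points is not the highest, so Wen loses, pays nothing, and earns zero payoff.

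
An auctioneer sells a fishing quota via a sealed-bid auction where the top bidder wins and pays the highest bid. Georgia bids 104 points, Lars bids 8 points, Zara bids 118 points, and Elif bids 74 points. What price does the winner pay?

Ranking the bids: Zara 118 points, then Georgia 104 points, then Elif 74 points, then Lars 8 points.
Zara is the highest bidder, so Zara wins.
Under the first-price rule, the price is the highest bid: 118 points.

Price paid: 118 points.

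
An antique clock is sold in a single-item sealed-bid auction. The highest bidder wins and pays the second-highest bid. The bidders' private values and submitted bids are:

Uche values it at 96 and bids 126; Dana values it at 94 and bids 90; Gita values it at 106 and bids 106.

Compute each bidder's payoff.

Payoffs: Uche -10, Dana 0, Gita 0.

Sorted high to low: Uche 126; Gita 106; Dana 90.
Uche has the top bid and wins; the price is the second-highest bid, 106.
Uche's payoff = 96 − 106 = -10. All other bidders lose, so their payoff is 0.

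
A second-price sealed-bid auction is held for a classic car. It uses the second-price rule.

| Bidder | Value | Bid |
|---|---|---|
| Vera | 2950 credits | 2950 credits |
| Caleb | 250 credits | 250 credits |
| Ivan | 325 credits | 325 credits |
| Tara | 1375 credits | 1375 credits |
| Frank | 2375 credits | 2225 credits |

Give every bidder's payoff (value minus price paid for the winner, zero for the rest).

Vera 725 credits, Caleb 0 credits, Ivan 0 credits, Tara 0 credits, Frank 0 credits.

Bids in descending order: Vera 2950 credits; Frank 2225 credits; Tara 1375 credits; Ivan 325 credits; Caleb 250 credits.
Vera has the top bid and wins; the price is the second-highest bid, 2225 credits.
Vera's payoff = 2950 credits − 2225 credits = 725 credits. All other bidders lose, so their payoff is 0.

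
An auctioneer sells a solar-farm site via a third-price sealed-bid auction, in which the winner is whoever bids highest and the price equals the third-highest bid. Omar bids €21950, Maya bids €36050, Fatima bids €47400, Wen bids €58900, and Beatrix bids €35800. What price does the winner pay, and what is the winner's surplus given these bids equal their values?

The winner pays €36050 for a surplus of €22850.

Bids in descending order: Wen €58900, then Fatima €47400, then Maya €36050, then Beatrix €35800, then Omar €21950.
Wen is the highest bidder, so Wen wins.
Under the third-price rule, the price is the third-highest bid: €36050.
Surplus = €58900 − €36050 = €22850.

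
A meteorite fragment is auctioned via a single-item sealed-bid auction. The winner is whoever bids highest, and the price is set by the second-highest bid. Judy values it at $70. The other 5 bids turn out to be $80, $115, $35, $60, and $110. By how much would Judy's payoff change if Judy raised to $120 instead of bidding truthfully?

The highest competing bid is $115.
Bidding truthfully at $70: the top bid is $115 (a rival), so Judy loses. Payoff = $0.
Bidding $120: Judy has the top bid, wins, and pays the second-highest bid $115. Payoff = $70 − $115 = -$45.
Change = -$45 − $0 = -$45.
Deviating from a truthful bid can only lose payoff in a second-price auction — never gain.

-$45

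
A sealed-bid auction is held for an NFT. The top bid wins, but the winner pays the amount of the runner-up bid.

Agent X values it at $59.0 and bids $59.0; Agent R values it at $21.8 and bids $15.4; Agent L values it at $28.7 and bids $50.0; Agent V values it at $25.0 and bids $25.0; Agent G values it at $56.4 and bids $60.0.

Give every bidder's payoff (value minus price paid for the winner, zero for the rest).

Payoffs: Agent X $0.0, Agent R $0.0, Agent L $0.0, Agent V $0.0, Agent G -$2.6.

Bids in descending order: Agent G $60.0; Agent X $59.0; Agent L $50.0; Agent V $25.0; Agent R $15.4.
Agent G has the top bid and wins; the price is the second-highest bid, $59.0.
Agent G's payoff = $56.4 − $59.0 = -$2.6. All other bidders lose, so their payoff is 0.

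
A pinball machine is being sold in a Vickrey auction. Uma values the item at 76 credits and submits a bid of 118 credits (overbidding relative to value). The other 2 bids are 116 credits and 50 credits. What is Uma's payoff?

Payoff = -40 credits.

Highest competing bid: 116 credits.
Uma's bid 118 credits is the highest overall, so Uma wins and pays the second-highest bid, 116 credits.
Payoff = value − price = 76 credits − 116 credits = -40 credits.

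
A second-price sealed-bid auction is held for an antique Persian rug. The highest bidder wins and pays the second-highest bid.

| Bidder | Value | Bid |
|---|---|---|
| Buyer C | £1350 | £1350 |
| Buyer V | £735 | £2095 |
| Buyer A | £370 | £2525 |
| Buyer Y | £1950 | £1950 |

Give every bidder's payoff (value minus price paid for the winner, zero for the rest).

Sorted high to low: Buyer A £2525, then Buyer V £2095, then Buyer Y £1950, then Buyer C £1350.
Buyer A has the top bid and wins; the price is the second-highest bid, £2095.
Buyer A's payoff = £370 − £2095 = -£1725. All other bidders lose, so their payoff is 0.

Buyer C £0, Buyer V £0, Buyer A -£1725, Buyer Y £0.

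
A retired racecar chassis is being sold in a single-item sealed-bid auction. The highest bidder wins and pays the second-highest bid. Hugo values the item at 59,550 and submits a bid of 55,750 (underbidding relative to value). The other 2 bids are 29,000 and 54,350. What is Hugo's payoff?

Highest competing bid: 54,350.
Hugo's bid 55,750 is the highest overall, so Hugo wins and pays the second-highest bid, 54,350.
Payoff = value − price = 59,550 − 54,350 = 5,200.

Hugo's payoff: 5,200.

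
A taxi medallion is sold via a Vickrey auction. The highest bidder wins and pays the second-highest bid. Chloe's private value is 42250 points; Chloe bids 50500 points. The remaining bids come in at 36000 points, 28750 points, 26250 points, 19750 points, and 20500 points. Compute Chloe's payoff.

Highest competing bid: 36000 points.
Chloe's bid 50500 points is the highest overall, so Chloe wins and pays the second-highest bid, 36000 points.
Payoff = value − price = 42250 points − 36000 points = 6250 points.

6250 points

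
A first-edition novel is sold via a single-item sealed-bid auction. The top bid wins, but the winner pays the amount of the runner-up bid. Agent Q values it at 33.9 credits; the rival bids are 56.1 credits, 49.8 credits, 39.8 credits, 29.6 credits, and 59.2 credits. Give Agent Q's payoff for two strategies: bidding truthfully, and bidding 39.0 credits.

The highest competing bid is 59.2 credits.
Bidding truthfully at 33.9 credits: the top bid is 59.2 credits (a rival), so Agent Q loses. Payoff = 0.0 credits.
Bidding 39.0 credits: the top bid is 59.2 credits (a rival), so Agent Q loses. Payoff = 0.0 credits.

Truthful: 0.0 credits; alternative: 0.0 credits.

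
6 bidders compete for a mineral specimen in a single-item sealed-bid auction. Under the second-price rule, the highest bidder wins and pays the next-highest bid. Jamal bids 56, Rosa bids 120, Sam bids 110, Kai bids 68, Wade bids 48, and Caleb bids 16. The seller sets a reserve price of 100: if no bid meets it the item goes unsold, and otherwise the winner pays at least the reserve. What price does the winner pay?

The winner pays 110.

Ranking the bids: Rosa 120; Sam 110; Kai 68; Jamal 56; Wade 48; Caleb 16.
Rosa has the highest bid, so Rosa wins.
The second-highest bid is 110, which exceeds the reserve, so that sets the price.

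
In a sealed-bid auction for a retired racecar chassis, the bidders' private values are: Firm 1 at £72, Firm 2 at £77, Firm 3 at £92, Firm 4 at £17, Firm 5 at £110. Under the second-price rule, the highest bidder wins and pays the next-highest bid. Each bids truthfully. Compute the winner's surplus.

Ranking the bids: Firm 5 £110; Firm 3 £92; Firm 2 £77; Firm 1 £72; Firm 4 £17.
Firm 5 wins with the top bid and pays the second-highest, £92.
Surplus = £110 − £92 = £18.

Winner's surplus: £18.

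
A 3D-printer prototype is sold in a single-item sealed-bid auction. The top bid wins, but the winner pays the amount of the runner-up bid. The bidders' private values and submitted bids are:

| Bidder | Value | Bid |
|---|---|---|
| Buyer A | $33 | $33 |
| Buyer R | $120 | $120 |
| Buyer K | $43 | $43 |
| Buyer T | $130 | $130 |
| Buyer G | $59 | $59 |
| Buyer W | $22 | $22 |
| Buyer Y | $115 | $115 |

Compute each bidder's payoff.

Buyer A $0, Buyer R $0, Buyer K $0, Buyer T $10, Buyer G $0, Buyer W $0, Buyer Y $0.

Ranking the bids: Buyer T $130 > Buyer R $120 > Buyer Y $115 > Buyer G $59 > Buyer K $43 > Buyer A $33 > Buyer W $22.
Buyer T has the top bid and wins; the price is the second-highest bid, $120.
Buyer T's payoff = $130 − $120 = $10. All other bidders lose, so their payoff is 0.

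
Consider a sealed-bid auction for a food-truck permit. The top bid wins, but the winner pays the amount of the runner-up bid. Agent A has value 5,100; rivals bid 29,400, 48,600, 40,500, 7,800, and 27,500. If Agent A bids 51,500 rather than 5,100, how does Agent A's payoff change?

Change in payoff: -43,500.

The highest competing bid is 48,600.
Bidding truthfully at 5,100: the top bid is 48,600 (a rival), so Agent A loses. Payoff = 0.
Bidding 51,500: Agent A has the top bid, wins, and pays the second-highest bid 48,600. Payoff = 5,100 − 48,600 = -43,500.
Change = -43,500 − 0 = -43,500.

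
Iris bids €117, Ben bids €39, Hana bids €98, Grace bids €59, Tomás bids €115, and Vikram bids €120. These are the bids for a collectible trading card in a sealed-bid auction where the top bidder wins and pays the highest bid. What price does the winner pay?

Bids in descending order: Vikram €120, then Iris €117, then Tomás €115, then Hana €98, then Grace €59, then Ben €39.
Vikram is the highest bidder, so Vikram wins.
Under the first-price rule, the price is the highest bid: €120.

The winner pays €120.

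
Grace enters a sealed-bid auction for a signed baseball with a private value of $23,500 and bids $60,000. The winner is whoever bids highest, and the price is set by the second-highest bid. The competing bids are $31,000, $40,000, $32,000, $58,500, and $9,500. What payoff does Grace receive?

Highest competing bid: $58,500.
Grace's bid $60,000 is the highest overall, so Grace wins and pays the second-highest bid, $58,500.
Payoff = value − price = $23,500 − $58,500 = -$35,000.
Overbidding won the item at a price above value — truthful bidding would have avoided this loss.

Grace's payoff: -$35,000.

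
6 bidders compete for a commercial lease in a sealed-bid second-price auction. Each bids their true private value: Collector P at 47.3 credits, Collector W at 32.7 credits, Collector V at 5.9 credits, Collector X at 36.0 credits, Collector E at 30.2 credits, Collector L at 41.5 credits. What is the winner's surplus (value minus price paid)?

Bids in descending order: Collector P 47.3 credits > Collector L 41.5 credits > Collector X 36.0 credits > Collector W 32.7 credits > Collector E 30.2 credits > Collector V 5.9 credits.
Collector P wins with the top bid and pays the second-highest, 41.5 credits.
Surplus = 47.3 credits − 41.5 credits = 5.8 credits.

5.8 credits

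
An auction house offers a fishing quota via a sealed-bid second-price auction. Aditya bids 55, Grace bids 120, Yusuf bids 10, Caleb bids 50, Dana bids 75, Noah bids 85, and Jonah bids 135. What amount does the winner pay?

Ordered from highest: Jonah 135 > Grace 120 > Noah 85 > Dana 75 > Aditya 55 > Caleb 50 > Yusuf 10.
Jonah has the highest bid, so Jonah wins.
The second-highest bid is 120, so that is what Jonah pays.

Price paid: 120.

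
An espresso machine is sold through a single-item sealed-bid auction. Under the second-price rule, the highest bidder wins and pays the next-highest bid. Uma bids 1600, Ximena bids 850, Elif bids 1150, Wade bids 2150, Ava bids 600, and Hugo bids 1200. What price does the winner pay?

Price paid: 1600.

Sorted high to low: Wade 2150 > Uma 1600 > Hugo 1200 > Elif 1150 > Ximena 850 > Ava 600.
Wade has the highest bid, so Wade wins.
The second-highest bid is 1600, so that is what Wade pays.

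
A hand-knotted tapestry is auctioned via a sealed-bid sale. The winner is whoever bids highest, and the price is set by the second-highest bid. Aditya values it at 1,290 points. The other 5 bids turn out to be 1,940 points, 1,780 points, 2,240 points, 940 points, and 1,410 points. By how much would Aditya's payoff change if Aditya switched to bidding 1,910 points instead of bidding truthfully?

Payoff change: 0 points.

The highest competing bid is 2,240 points.
Bidding truthfully at 1,290 points: the top bid is 2,240 points (a rival), so Aditya loses. Payoff = 0 points.
Bidding 1,910 points: the top bid is 2,240 points (a rival), so Aditya loses. Payoff = 0 points.
Change = 0 points − 0 points = 0 points.
The bid only affects whether you win, not the price — here both bids land on the same side of the top rival bid, so the deviation is payoff-neutral.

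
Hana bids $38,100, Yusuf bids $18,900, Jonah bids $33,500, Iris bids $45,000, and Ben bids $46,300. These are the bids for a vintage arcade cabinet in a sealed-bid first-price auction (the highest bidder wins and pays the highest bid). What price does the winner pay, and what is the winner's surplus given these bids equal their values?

Price $46,300; surplus $0.

Ordered from highest: Ben $46,300; Iris $45,000; Hana $38,100; Jonah $33,500; Yusuf $18,900.
Ben is the highest bidder, so Ben wins.
Under the first-price rule, the price is the highest bid: $46,300.
Surplus = $46,300 − $46,300 = $0.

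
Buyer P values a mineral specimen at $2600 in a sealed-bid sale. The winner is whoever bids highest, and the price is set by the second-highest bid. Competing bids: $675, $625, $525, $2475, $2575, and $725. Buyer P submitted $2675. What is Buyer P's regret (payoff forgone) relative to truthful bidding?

The highest competing bid is $2575.
Bidding truthfully at $2600: Buyer P has the top bid, wins, and pays the second-highest bid $2575. Payoff = $2600 − $2575 = $25.
Bidding $2675: Buyer P has the top bid, wins, and pays the second-highest bid $2575. Payoff = $2600 − $2575 = $25.
Regret = truthful payoff − actual payoff = $25 − $25 = $0.

$0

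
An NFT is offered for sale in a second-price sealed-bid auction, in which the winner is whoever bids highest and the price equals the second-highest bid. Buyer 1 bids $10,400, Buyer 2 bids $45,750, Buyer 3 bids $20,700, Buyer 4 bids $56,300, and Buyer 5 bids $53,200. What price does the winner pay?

$53,200

Ordered from highest: Buyer 4 $56,300; Buyer 5 $53,200; Buyer 2 $45,750; Buyer 3 $20,700; Buyer 1 $10,400.
Buyer 4 is the highest bidder, so Buyer 4 wins.
Under the second-price rule, the price is the second-highest bid: $53,200.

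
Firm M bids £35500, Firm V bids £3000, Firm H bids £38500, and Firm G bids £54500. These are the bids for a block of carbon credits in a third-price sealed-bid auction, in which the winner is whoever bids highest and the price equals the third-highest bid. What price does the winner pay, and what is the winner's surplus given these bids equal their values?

The winner pays £35500 for a surplus of £19000.

Sorted high to low: Firm G £54500 > Firm H £38500 > Firm M £35500 > Firm V £3000.
Firm G is the highest bidder, so Firm G wins.
Under the third-price rule, the price is the third-highest bid: £35500.
Surplus = £54500 − £35500 = £19000.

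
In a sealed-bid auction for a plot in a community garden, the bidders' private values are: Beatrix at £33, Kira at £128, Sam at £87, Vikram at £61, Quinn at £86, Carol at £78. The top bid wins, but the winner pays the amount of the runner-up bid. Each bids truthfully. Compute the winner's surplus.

Ranking the bids: Kira £128 > Sam £87 > Quinn £86 > Carol £78 > Vikram £61 > Beatrix £33.
Kira wins with the top bid and pays the second-highest, £87.
Surplus = £128 − £87 = £41.

Winner's surplus: £41.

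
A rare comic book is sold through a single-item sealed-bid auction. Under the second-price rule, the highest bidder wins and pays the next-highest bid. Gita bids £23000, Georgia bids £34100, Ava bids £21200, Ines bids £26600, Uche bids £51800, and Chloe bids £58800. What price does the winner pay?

Bids in descending order: Chloe £58800 > Uche £51800 > Georgia £34100 > Ines £26600 > Gita £23000 > Ava £21200.
Chloe has the highest bid, so Chloe wins.
The second-highest bid is £51800, so that is what Chloe pays.

Price paid: £51800.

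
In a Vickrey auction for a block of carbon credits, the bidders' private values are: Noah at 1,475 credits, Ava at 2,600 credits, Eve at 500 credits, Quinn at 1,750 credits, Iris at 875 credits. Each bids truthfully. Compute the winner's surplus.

Bids in descending order: Ava 2,600 credits; Quinn 1,750 credits; Noah 1,475 credits; Iris 875 credits; Eve 500 credits.
Ava wins with the top bid and pays the second-highest, 1,750 credits.
Surplus = 2,600 credits − 1,750 credits = 850 credits.

Surplus = 850 credits.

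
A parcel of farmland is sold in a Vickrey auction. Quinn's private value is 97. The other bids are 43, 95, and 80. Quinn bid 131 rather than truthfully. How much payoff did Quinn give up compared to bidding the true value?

The highest competing bid is 95.
Bidding truthfully at 97: Quinn has the top bid, wins, and pays the second-highest bid 95. Payoff = 97 − 95 = 2.
Bidding 131: Quinn has the top bid, wins, and pays the second-highest bid 95. Payoff = 97 − 95 = 2.
Regret = truthful payoff − actual payoff = 2 − 2 = 0.

Payoff forgone: 0.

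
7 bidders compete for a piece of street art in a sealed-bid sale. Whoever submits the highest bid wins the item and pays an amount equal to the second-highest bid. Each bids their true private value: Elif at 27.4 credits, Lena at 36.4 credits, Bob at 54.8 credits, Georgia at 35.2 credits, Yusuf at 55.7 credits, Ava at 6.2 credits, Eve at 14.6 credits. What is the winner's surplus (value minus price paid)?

Surplus = 0.9 credits.

Bids in descending order: Yusuf 55.7 credits > Bob 54.8 credits > Lena 36.4 credits > Georgia 35.2 credits > Elif 27.4 credits > Eve 14.6 credits > Ava 6.2 credits.
Yusuf wins with the top bid and pays the second-highest, 54.8 credits.
Surplus = 55.7 credits − 54.8 credits = 0.9 credits.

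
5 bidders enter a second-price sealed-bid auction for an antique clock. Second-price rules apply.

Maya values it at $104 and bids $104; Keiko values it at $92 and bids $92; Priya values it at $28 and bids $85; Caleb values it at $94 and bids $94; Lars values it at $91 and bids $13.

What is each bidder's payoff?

Sorted high to low: Maya $104 > Caleb $94 > Keiko $92 > Priya $85 > Lars $13.
Maya has the top bid and wins; the price is the second-highest bid, $94.
Maya's payoff = $104 − $94 = $10. All other bidders lose, so their payoff is 0.

Payoffs: Maya $10, Keiko $0, Priya $0, Caleb $0, Lars $0.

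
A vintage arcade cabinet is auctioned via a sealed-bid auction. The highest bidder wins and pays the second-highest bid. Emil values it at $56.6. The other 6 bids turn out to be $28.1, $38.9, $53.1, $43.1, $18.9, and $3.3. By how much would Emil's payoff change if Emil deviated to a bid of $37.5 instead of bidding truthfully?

-$3.5

The highest competing bid is $53.1.
Bidding truthfully at $56.6: Emil has the top bid, wins, and pays the second-highest bid $53.1. Payoff = $56.6 − $53.1 = $3.5.
Bidding $37.5: the top bid is $53.1 (a rival), so Emil loses. Payoff = $0.0.
Change = $0.0 − $3.5 = -$3.5.
This is the dominant-strategy logic: truthful bidding weakly beats any alternative.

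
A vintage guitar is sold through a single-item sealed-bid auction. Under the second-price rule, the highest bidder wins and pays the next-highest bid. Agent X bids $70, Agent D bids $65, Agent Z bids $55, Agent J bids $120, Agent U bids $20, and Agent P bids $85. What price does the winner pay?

Ranking the bids: Agent J $120; Agent P $85; Agent X $70; Agent D $65; Agent Z $55; Agent U $20.
Agent J has the highest bid, so Agent J wins.
The second-highest bid is $85, so that is what Agent J pays.

$85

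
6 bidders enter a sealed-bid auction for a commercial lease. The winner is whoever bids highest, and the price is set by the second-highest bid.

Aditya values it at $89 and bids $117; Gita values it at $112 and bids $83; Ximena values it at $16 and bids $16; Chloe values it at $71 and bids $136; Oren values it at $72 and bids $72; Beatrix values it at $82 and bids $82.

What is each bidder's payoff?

Ranking the bids: Chloe $136, then Aditya $117, then Gita $83, then Beatrix $82, then Oren $72, then Ximena $16.
Chloe has the top bid and wins; the price is the second-highest bid, $117.
Chloe's payoff = $71 − $117 = -$46. All other bidders lose, so their payoff is 0.

Aditya $0, Gita $0, Ximena $0, Chloe -$46, Oren $0, Beatrix $0.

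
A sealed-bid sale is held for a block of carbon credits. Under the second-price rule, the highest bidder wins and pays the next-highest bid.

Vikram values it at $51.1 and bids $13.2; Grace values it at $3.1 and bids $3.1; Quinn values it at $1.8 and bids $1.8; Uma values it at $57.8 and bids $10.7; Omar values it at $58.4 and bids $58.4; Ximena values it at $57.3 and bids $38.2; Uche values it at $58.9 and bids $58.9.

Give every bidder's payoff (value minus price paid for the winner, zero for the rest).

Sorted high to low: Uche $58.9; Omar $58.4; Ximena $38.2; Vikram $13.2; Uma $10.7; Grace $3.1; Quinn $1.8.
Uche has the top bid and wins; the price is the second-highest bid, $58.4.
Uche's payoff = $58.9 − $58.4 = $0.5. All other bidders lose, so their payoff is 0.

Vikram $0.0, Grace $0.0, Quinn $0.0, Uma $0.0, Omar $0.0, Ximena $0.0, Uche $0.5.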